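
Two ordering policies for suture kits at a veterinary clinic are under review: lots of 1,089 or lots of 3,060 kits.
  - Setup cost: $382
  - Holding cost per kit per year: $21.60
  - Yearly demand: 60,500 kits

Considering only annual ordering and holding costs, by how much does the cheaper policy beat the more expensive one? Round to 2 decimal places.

$7,617.19

TC(Q) = (D/Q)S + (Q/2)H
TC(1,089) = (60,500/1,089)×382 + (1,089/2)×21.6 = $32,983.42
TC(3,060) = (60,500/3,060)×382 + (3,060/2)×21.6 = $40,600.61
|ΔTC| = |$32,983.42 − $40,600.61| = $7,617.19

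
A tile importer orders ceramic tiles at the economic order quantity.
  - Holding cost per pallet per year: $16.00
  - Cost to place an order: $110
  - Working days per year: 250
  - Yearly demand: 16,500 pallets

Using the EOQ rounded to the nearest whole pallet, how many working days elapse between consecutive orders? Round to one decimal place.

7.2 days

Q* = √(2·D·S / H) = √(2·16,500·110 / 16) = √226,875.0 ≈ 476.31 → Q = 476 pallets
Cycle time = (working days × Q)/D = (250 × 476) / 16,500 = 7.212 days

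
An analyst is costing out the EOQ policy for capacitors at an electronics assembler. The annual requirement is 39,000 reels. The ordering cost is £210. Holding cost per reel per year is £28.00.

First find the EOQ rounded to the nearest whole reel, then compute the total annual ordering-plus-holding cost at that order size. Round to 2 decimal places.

£21,415.88

2DS/H = 2·39,000·210/28 = 585,000.00
EOQ = √585,000.00 ≈ 764.85 → Q = 765 reels
Ordering: D/Q × S = 39,000/765 × £210 = £10,705.88
Holding:  Q/2 × H = 765/2 × £28 = £10,710.00
Total = £10,705.88 + £10,710.00 = £21,415.88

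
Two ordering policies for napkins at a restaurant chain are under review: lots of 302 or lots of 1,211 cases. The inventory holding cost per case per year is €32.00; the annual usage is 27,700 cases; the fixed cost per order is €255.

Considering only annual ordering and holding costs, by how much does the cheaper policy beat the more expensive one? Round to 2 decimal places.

€3,012.29

For each Q, cost = (D/Q)·S + (Q/2)·H.
TC(302) = (27,700/302)×255 + (302/2)×32 = €28,221.07
TC(1,211) = (27,700/1,211)×255 + (1,211/2)×32 = €25,208.78
Lots of 1,211 are cheaper by €3,012.29.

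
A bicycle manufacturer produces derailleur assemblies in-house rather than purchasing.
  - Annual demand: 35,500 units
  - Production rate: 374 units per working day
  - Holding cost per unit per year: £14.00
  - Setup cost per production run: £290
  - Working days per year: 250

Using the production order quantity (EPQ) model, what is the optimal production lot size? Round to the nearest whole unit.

Daily demand d = 35,500/250 = 142.000; p = 374; 1 − d/p = 0.62032
EPQ = √(2DS / (H(1 − d/p)))
    = √(2 × 35,500 × 290 / (14 × 0.62032)) ≈ 1,539.77

1,540 units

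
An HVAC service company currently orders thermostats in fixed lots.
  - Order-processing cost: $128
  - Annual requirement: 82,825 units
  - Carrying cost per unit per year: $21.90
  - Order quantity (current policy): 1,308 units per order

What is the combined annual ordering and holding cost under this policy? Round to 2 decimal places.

$22,427.80

Orders/yr = 82,825/1,308 = 63.322; ordering cost = 63.322 × $128 = $8,105.20
Average inventory = 1,308/2 = 654; holding cost = 654 × $21.9 = $14,322.60
Total = $8,105.20 + $14,322.60 = $22,427.80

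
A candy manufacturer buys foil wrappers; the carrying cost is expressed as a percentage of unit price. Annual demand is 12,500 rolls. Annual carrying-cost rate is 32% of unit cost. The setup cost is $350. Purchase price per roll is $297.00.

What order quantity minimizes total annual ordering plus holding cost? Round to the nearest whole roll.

H = i·C = 0.32 × $297 = $95.0400 per roll-year
2DS/H = 2·12,500·350/95.04 = 92,066.50
EOQ = √92,066.50 ≈ 303.42

303 rolls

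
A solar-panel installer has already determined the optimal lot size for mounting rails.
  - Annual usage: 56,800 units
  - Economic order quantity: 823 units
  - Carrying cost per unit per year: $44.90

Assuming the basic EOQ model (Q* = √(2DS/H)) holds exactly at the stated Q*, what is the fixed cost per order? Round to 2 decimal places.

Since Q* = (2DS/H)^½, squaring gives Q*²·H = 2DS.
S = Q²H / (2D) = 823² × 44.9 / (2 × 56,800) = 267.7119

$267.71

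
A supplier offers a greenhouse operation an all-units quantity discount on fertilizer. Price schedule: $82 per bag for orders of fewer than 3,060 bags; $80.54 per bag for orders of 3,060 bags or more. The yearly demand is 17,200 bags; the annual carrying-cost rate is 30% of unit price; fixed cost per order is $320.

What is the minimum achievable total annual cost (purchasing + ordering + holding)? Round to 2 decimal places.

H₁ = 30%×$82 = $24.6000;  H₂ = 30%×$80.54 = $24.1620
EOQ₁ = √(2×17,200×320/24.6000) = 668.94  (< 3,060, feasible at tier 1)
EOQ₂ = √(2×17,200×320/24.1620) = 674.98  (< 3,060 → use Q = 3,060 at tier-2 price)
TC(tier 1 (EOQ₁), Q≈668.9) = $1,426,855.90
TC(tier 2, Q≈3,060.0) = $1,424,054.55
Minimum at tier 2: $1,424,054.55

$1,424,054.55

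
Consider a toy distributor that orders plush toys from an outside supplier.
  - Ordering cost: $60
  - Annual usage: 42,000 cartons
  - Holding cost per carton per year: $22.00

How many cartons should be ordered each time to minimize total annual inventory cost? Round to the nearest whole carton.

Optimal lot size Q* = (2 × 42,000 × $60 / $22)^½ ≈ 478.63

479 cartons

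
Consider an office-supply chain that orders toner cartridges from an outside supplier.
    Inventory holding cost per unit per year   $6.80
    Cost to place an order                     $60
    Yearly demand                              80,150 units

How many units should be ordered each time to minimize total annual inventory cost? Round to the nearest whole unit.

2DS/H = 2·80,150·60/6.8 = 1,414,411.76
EOQ = √1,414,411.76 ≈ 1,189.29

1,189 units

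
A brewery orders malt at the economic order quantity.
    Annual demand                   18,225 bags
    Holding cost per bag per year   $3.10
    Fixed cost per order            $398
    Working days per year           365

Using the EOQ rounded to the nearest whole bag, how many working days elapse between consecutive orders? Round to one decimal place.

2DS/H = 2·18,225·398/3.1 = 4,679,709.68
EOQ = √4,679,709.68 ≈ 2,163.26 → Q = 2,163 bags
Cycle time = (working days × Q)/D = (365 × 2,163) / 18,225 = 43.319 days

43.3 days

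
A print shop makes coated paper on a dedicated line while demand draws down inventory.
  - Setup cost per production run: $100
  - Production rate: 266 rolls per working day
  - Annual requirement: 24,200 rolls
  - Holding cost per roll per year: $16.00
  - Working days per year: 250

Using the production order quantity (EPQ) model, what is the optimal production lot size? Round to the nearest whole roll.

d = 24,200/250 = 96.8000 rolls/day;  effective holding cost H(1 − d/p) = 16·(1 − 96.8000/266) = 10.17744
Q* = √(2DS / H_eff) = √(2·24,200·100 / 10.17744) ≈ 689.61

690 rolls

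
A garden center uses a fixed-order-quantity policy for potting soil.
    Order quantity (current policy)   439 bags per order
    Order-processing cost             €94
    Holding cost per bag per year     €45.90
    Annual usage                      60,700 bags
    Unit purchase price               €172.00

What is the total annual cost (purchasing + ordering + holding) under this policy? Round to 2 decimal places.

€10,463,472.32

Ordering: D/Q × S = 60,700/439 × €94 = €12,997.27
Holding:  Q/2 × H = 439/2 × €45.9 = €10,075.05
Purchase cost = D·C = 60,700 × 172 = €10,440,400.00
Total = €12,997.27 + €10,075.05 + €10,440,400.00 = €10,463,472.32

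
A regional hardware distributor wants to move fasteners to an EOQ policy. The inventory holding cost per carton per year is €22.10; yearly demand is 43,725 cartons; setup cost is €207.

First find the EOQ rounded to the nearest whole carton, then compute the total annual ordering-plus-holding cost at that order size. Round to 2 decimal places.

2DS/H = 2·43,725·207/22.1 = 819,101.81
EOQ = √819,101.81 ≈ 905.04 → Q = 905 cartons
Ordering: D/Q × S = 43,725/905 × €207 = €10,001.19
Holding:  Q/2 × H = 905/2 × €22.1 = €10,000.25
Total = €10,001.19 + €10,000.25 = €20,001.44

€20,001.44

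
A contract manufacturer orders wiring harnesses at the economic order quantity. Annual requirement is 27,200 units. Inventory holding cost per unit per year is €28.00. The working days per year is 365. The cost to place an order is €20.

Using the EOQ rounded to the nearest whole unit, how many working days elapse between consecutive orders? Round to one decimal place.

2.6 days

Q* = √(2·D·S / H) = √(2·27,200·20 / 28) = √38,857.1 ≈ 197.12 → Q = 197 units
T = Q/D × 365 days = 197/27,200 × 365 = 2.644 days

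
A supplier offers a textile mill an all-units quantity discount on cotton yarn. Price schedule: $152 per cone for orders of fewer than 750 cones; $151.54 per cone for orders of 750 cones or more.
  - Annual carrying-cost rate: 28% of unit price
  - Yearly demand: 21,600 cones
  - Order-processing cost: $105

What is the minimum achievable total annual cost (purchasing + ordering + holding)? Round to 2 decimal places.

$3,292,199.70

H₁ = 28%×$152 = $42.5600;  H₂ = 28%×$151.54 = $42.4312
EOQ₁ = √(2×21,600×105/42.5600) = 326.46  (< 750, feasible at tier 1)
EOQ₂ = √(2×21,600×105/42.4312) = 326.96  (< 750 → use Q = 750 at tier-2 price)
TC(tier 1 (EOQ₁), Q≈326.5) = $3,297,094.32
TC(tier 2, Q≈750.0) = $3,292,199.70
Minimum at tier 2: $3,292,199.70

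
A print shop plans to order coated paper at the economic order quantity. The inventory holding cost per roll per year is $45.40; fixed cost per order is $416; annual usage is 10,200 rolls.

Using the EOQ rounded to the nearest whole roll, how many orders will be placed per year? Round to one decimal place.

EOQ = √(2DS/H) = √(2 × 10,200 × 416 / 45.4)
    = √(186,925.11) ≈ 432.35 → Q = 432
N = D/Q = 10,200/432 ≈ 23.611 orders/yr

23.6 orders per year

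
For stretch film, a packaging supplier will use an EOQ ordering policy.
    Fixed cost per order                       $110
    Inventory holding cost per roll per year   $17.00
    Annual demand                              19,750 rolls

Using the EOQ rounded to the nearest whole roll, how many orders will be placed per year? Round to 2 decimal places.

39.03 orders per year

EOQ = √(2DS/H) = √(2 × 19,750 × 110 / 17)
    = √(255,588.24) ≈ 505.56 → Q = 506
Orders per year = D/Q = 19,750 / 506 = 39.032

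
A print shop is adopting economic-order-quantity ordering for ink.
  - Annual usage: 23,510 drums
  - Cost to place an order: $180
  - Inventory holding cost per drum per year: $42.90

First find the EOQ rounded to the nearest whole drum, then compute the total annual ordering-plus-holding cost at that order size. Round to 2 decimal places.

Optimal lot size Q* = (2 × 23,510 × $180 / $42.9)^½ ≈ 444.17 → Q = 444 drums
Ordering: D/Q × S = 23,510/444 × $180 = $9,531.08
Holding:  Q/2 × H = 444/2 × $42.9 = $9,523.80
Total = $9,531.08 + $9,523.80 = $19,054.88

$19,054.88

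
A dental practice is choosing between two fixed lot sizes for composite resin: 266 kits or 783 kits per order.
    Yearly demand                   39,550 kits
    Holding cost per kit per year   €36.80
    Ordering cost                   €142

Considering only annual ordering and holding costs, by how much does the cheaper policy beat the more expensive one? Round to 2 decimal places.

€4,427.82

For each Q, cost = (D/Q)·S + (Q/2)·H.
TC(266) = (39,550/266)×142 + (266/2)×36.8 = €26,007.56
TC(783) = (39,550/783)×142 + (783/2)×36.8 = €21,579.74
Cheaper: Q = 783.  Difference = €4,427.82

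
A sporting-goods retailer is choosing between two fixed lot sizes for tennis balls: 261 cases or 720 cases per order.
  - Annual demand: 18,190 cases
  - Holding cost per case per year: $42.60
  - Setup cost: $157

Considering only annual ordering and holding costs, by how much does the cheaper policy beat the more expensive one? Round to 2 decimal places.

TC(Q) = (D/Q)S + (Q/2)H
TC(261) = (18,190/261)×157 + (261/2)×42.6 = $16,501.18
TC(720) = (18,190/720)×157 + (720/2)×42.6 = $19,302.43
Cheaper: Q = 261.  Difference = $2,801.25

$2,801.25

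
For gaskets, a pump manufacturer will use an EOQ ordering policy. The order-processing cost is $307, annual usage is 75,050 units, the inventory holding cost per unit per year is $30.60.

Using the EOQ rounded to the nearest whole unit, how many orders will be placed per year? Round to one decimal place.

EOQ = √(2DS/H) = √(2 × 75,050 × 307 / 30.6)
    = √(1,505,905.23) ≈ 1,227.15 → Q = 1,227
N = D/Q = 75,050/1,227 ≈ 61.165 orders/yr

61.2 orders per year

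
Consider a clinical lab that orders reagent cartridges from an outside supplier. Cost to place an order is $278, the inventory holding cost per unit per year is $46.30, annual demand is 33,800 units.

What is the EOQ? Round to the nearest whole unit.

637 units

2DS/H = 2·33,800·278/46.3 = 405,892.01
EOQ = √405,892.01 ≈ 637.10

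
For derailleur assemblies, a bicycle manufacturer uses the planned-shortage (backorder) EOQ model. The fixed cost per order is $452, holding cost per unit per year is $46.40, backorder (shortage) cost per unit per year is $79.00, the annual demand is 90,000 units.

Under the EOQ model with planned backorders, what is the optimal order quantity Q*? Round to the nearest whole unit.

Q* = √(2DS/H) · √((H + b)/b)
   = √(2 × 90,000 × 452 / 46.4) · √((46.4 + 79) / 79)
   = 1,324.178 × 1.2599 ≈ 1,668.33

1,668 units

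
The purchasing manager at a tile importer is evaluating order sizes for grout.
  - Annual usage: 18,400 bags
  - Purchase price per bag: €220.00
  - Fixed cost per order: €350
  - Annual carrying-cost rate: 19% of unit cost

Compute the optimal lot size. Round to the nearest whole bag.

H = i·C = 0.19 × €220 = €41.8000 per bag-year
Optimal lot size Q* = (2 × 18,400 × €350 / €41.8)^½ ≈ 555.10

555 bags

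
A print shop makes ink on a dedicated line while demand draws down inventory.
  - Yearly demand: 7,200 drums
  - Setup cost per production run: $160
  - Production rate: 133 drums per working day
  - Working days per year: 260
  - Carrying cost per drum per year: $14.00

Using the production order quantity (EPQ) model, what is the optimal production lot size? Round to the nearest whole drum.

Daily demand d = 7,200/260 = 27.692; p = 133; 1 − d/p = 0.79179
EPQ = √(2DS / (H(1 − d/p)))
    = √(2 × 7,200 × 160 / (14 × 0.79179)) ≈ 455.90

456 drums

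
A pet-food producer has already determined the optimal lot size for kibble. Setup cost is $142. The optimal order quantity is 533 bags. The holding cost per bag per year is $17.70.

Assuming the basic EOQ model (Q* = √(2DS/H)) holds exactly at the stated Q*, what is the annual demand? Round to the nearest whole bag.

17,706 bags per year

Since Q* = (2DS/H)^½, squaring gives Q*²·H = 2DS.
D = Q²H / (2S) = 533² × 17.7 / (2 × 142) = 17,705.55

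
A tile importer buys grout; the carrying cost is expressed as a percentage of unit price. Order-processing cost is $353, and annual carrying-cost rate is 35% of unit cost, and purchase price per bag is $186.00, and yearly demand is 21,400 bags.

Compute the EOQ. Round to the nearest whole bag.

Carrying cost H = $186 × 35% = $65.1000/bag/yr
Q* = √(2·D·S / H) = √(2·21,400·353 / 65.1) = √232,079.9 ≈ 481.75

482 bags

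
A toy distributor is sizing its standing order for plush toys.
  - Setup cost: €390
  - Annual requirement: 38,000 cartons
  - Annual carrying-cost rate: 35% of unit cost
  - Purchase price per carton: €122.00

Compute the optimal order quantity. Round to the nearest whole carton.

H = i·C = 0.35 × €122 = €42.7000 per carton-year
2DS/H = 2·38,000·390/42.7 = 694,145.20
EOQ = √694,145.20 ≈ 833.15

833 cartons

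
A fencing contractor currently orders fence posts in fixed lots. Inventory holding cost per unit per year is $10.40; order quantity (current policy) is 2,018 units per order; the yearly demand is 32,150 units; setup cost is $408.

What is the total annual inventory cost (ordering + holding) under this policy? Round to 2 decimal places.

Ordering: D/Q × S = 32,150/2,018 × $408 = $6,500.10
Holding:  Q/2 × H = 2,018/2 × $10.4 = $10,493.60
Total = $6,500.10 + $10,493.60 = $16,993.70

$16,993.70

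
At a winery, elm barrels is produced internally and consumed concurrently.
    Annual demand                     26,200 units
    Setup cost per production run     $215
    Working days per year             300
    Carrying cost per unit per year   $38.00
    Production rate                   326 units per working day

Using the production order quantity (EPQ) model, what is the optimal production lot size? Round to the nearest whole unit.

Daily demand d = 26,200/300 = 87.333; p = 326; 1 − d/p = 0.73211
EPQ = √(2DS / (H(1 − d/p)))
    = √(2 × 26,200 × 215 / (38 × 0.73211)) ≈ 636.36

636 units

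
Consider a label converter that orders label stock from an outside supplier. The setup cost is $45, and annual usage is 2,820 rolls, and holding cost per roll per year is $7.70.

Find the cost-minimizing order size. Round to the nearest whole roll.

EOQ = √(2DS/H) = √(2 × 2,820 × 45 / 7.7)
    = √(32,961.04) ≈ 181.55

182 rolls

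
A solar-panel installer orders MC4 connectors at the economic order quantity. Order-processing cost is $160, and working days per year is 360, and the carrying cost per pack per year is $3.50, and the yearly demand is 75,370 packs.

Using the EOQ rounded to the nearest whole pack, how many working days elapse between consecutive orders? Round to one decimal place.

EOQ = √(2DS/H) = √(2 × 75,370 × 160 / 3.5)
    = √(6,890,971.43) ≈ 2,625.07 → Q = 2,625 packs
Cycle time = (working days × Q)/D = (360 × 2,625) / 75,370 = 12.538 days

12.5 days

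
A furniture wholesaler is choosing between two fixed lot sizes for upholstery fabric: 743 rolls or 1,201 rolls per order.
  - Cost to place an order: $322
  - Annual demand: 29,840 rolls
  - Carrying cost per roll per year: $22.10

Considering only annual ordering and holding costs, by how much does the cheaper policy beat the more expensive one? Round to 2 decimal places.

For each Q, cost = (D/Q)·S + (Q/2)·H.
TC(743) = (29,840/743)×322 + (743/2)×22.1 = $21,142.16
TC(1,201) = (29,840/1,201)×322 + (1,201/2)×22.1 = $21,271.45
|ΔTC| = |$21,142.16 − $21,271.45| = $129.29

$129.29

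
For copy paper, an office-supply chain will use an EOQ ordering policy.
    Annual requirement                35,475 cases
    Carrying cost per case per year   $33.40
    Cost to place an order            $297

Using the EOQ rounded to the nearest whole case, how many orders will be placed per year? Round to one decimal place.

Q* = √(2·D·S / H) = √(2·35,475·297 / 33.4) = √630,902.7 ≈ 794.29 → Q = 794
Orders per year = D/Q = 35,475 / 794 = 44.679

44.7 orders per year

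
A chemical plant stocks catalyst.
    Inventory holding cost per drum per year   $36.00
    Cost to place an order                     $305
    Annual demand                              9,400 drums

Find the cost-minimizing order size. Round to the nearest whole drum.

EOQ = √(2DS/H) = √(2 × 9,400 × 305 / 36)
    = √(159,277.78) ≈ 399.10

399 drums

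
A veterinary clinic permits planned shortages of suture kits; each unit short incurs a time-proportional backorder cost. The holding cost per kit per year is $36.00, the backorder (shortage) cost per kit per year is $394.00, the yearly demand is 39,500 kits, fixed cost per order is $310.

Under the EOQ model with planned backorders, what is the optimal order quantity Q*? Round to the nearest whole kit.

Basic EOQ = √(2·39,500·310/36) = 824.790
Backorder adjustment √((H+b)/b) = √((36+394)/394) = 1.0447
Q* = 824.790 × 1.0447 ≈ 861.65

862 kits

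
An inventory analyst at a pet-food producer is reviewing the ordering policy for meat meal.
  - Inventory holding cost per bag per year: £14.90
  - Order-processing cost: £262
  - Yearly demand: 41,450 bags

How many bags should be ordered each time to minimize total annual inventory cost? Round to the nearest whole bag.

1,207 bags

Q* = √(2·D·S / H) = √(2·41,450·262 / 14.9) = √1,457,704.7 ≈ 1,207.35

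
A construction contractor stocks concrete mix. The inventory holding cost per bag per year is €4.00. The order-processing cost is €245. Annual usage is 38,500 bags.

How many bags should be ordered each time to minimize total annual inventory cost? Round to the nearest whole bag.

2,172 bags

Optimal lot size Q* = (2 × 38,500 × €245 / €4)^½ ≈ 2,171.69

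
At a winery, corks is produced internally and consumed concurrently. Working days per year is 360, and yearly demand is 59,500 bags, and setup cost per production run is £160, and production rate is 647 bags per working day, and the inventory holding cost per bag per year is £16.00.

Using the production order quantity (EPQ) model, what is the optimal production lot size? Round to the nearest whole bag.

1,264 bags

Daily demand d = 59,500/360 = 165.278; p = 647; 1 − d/p = 0.74455
EPQ = √(2DS / (H(1 − d/p)))
    = √(2 × 59,500 × 160 / (16 × 0.74455)) ≈ 1,264.23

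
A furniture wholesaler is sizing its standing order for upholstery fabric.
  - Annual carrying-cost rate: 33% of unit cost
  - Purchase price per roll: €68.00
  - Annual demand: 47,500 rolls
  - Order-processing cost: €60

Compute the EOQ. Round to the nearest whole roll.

Carrying cost H = €68 × 33% = €22.4400/roll/yr
Q* = √(2·D·S / H) = √(2·47,500·60 / 22.44) = √254,010.7 ≈ 503.99

504 rolls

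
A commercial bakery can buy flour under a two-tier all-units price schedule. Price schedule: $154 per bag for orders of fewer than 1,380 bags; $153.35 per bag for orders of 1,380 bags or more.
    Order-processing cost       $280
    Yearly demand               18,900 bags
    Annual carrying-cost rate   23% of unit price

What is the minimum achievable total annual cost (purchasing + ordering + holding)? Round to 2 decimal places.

$2,926,486.43

H₁ = 23%×$154 = $35.4200;  H₂ = 23%×$153.35 = $35.2705
EOQ₁ = √(2×18,900×280/35.4200) = 546.64  (< 1,380, feasible at tier 1)
EOQ₂ = √(2×18,900×280/35.2705) = 547.80  (< 1,380 → use Q = 1,380 at tier-2 price)
TC(tier 1 (EOQ₁), Q≈546.6) = $2,929,961.95
TC(tier 2, Q≈1,380.0) = $2,926,486.43
Minimum at tier 2: $2,926,486.43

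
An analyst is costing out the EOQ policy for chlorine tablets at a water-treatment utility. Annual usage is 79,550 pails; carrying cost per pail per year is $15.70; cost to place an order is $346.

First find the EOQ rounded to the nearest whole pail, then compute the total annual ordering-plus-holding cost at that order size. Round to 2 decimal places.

$29,398.35

EOQ = √(2DS/H) = √(2 × 79,550 × 346 / 15.7)
    = √(3,506,280.25) ≈ 1,872.51 → Q = 1,873 pails
Annual ordering cost = (D/Q)·S = (79,550/1,873) × 346 = $14,695.30
Annual holding cost  = (Q/2)·H = (1,873/2) × 15.7 = $14,703.05
Total = $14,695.30 + $14,703.05 = $29,398.35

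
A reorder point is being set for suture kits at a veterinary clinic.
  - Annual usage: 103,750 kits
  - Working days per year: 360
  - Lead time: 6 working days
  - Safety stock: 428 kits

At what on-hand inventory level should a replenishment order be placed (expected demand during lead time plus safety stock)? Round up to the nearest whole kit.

2,158 kits

Daily demand d = 103,750 / 360 = 288.194 kits/day
Demand during lead time = 288.194 × 6 = 1,729.17
Reorder point = 1,729.17 + 428 = 2,157.17 → round up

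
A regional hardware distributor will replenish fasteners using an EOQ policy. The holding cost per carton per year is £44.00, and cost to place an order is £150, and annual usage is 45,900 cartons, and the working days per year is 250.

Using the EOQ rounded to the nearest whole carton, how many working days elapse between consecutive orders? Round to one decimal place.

3.0 days

Optimal lot size Q* = (2 × 45,900 × £150 / £44)^½ ≈ 559.42 → Q = 559 cartons
Cycle time = (working days × Q)/D = (250 × 559) / 45,900 = 3.045 days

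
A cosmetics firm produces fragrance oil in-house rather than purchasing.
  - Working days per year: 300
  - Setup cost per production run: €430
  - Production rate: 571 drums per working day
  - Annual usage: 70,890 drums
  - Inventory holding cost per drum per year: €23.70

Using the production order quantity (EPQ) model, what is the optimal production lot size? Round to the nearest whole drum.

d = 70,890/300 = 236.3000 drums/day;  effective holding cost H(1 − d/p) = 23.7·(1 − 236.3000/571) = 13.89210
Q* = √(2DS / H_eff) = √(2·70,890·430 / 13.89210) ≈ 2,094.87

2,095 drums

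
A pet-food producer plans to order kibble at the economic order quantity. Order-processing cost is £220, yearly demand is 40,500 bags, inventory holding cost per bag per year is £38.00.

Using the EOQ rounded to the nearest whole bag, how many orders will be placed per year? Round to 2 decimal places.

EOQ = √(2DS/H) = √(2 × 40,500 × 220 / 38)
    = √(468,947.37) ≈ 684.80 → Q = 685
N = D/Q = 40,500/685 ≈ 59.124 orders/yr

59.12 orders per year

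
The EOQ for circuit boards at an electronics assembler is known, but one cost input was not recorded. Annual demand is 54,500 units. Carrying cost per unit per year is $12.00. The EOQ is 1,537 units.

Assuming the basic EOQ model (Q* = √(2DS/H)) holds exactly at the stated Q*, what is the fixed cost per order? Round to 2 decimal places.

$260.08

EOQ relation: Q² = 2DS/H, so rearrange for the unknown.
S = Q²H / (2D) = 1,537² × 12 / (2 × 54,500) = 260.0773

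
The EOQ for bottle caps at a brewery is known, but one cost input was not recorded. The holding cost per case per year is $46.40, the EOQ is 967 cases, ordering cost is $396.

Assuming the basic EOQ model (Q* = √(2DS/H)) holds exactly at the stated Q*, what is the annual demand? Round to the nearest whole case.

From Q* = √(2DS/H) ⇒ Q*² = 2DS/H.
D = Q²H / (2S) = 967² × 46.4 / (2 × 396) = 54,782.99

54,783 cases per year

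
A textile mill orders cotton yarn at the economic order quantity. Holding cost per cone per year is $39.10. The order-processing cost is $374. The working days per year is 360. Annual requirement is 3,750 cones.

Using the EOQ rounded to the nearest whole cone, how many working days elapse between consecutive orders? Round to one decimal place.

Q* = √(2·D·S / H) = √(2·3,750·374 / 39.1) = √71,739.1 ≈ 267.84 → Q = 268 cones
Days between orders = 360 / (D/Q) = 360 / 13.993 ≈ 25.728

25.7 days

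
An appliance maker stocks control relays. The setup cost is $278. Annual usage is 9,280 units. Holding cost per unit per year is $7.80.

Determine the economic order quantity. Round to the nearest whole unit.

813 units

EOQ = √(2DS/H) = √(2 × 9,280 × 278 / 7.8)
    = √(661,497.44) ≈ 813.32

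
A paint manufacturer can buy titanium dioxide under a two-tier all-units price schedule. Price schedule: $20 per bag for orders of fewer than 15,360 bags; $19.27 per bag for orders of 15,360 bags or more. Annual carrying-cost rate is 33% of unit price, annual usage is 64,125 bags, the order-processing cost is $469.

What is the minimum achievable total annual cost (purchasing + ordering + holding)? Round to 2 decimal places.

$1,286,484.62

H₁ = 33%×$20 = $6.6000;  H₂ = 33%×$19.27 = $6.3591
EOQ₁ = √(2×64,125×469/6.6000) = 3,018.86  (< 15,360, feasible at tier 1)
EOQ₂ = √(2×64,125×469/6.3591) = 3,075.51  (< 15,360 → use Q = 15,360 at tier-2 price)
TC(tier 1 (EOQ₁), Q≈3,018.9) = $1,302,424.48
TC(tier 2, Q≈15,360.0) = $1,286,484.62
Minimum at tier 2: $1,286,484.62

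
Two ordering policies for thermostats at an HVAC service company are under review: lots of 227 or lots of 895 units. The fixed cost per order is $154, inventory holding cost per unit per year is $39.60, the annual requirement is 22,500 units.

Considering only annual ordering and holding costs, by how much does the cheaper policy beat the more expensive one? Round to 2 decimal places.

Annual cost at Q: ordering D·S/Q plus holding Q·H/2.
TC(227) = (22,500/227)×154 + (227/2)×39.6 = $19,758.92
TC(895) = (22,500/895)×154 + (895/2)×39.6 = $21,592.51
|ΔTC| = |$19,758.92 − $21,592.51| = $1,833.59

$1,833.59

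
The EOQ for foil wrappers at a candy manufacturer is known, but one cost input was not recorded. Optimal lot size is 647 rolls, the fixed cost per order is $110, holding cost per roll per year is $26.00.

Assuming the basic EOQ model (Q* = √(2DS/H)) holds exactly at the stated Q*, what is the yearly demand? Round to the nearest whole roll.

Since Q* = (2DS/H)^½, squaring gives Q*²·H = 2DS.
D = Q²H / (2S) = 647² × 26 / (2 × 110) = 49,471.97

49,472 rolls per year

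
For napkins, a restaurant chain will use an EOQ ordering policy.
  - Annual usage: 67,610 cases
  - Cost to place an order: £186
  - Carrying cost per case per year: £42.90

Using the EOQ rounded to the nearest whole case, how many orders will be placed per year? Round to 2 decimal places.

88.26 orders per year

Optimal lot size Q* = (2 × 67,610 × £186 / £42.9)^½ ≈ 765.68 → Q = 766
N = D/Q = 67,610/766 ≈ 88.264 orders/yr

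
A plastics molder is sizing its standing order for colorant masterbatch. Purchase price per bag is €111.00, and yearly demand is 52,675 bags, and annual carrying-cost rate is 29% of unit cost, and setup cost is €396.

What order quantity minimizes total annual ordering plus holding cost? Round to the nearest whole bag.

1,138 bags

Carrying cost H = €111 × 29% = €32.1900/bag/yr
2DS/H = 2·52,675·396/32.19 = 1,296,011.18
EOQ = √1,296,011.18 ≈ 1,138.42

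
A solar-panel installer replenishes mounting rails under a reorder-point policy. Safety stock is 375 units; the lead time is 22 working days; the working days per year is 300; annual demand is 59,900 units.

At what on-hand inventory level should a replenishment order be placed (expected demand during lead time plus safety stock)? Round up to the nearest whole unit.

4,768 units

Daily demand d = 59,900 / 300 = 199.667 units/day
Demand during lead time = 199.667 × 22 = 4,392.67
Reorder point = 4,392.67 + 375 = 4,767.67 → round up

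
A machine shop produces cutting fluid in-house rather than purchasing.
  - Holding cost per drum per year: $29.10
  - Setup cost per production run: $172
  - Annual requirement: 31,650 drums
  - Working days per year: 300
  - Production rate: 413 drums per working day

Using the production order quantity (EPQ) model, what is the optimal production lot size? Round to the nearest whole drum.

709 drums

Daily demand d = 31,650/300 = 105.500; p = 413; 1 − d/p = 0.74455
EPQ = √(2DS / (H(1 − d/p)))
    = √(2 × 31,650 × 172 / (29.1 × 0.74455)) ≈ 708.88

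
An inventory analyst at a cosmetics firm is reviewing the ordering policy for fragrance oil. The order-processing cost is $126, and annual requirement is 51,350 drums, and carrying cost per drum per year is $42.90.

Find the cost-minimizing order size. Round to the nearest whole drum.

Optimal lot size Q* = (2 × 51,350 × $126 / $42.9)^½ ≈ 549.21

549 drums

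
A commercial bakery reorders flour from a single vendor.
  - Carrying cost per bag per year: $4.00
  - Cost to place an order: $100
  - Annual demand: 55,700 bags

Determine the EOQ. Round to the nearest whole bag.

EOQ = √(2DS/H) = √(2 × 55,700 × 100 / 4)
    = √(2,785,000.00) ≈ 1,668.83

1,669 bags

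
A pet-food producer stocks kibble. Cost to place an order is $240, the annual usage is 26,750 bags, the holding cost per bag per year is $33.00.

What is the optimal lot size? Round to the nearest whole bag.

2DS/H = 2·26,750·240/33 = 389,090.91
EOQ = √389,090.91 ≈ 623.77

624 bags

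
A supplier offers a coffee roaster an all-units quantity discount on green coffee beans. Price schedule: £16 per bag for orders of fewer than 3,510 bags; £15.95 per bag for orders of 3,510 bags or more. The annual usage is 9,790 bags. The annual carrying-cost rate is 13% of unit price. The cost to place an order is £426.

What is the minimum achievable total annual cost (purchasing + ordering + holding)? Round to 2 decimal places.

£160,805.27

H₁ = 13%×£16 = £2.0800;  H₂ = 13%×£15.95 = £2.0735
EOQ₁ = √(2×9,790×426/2.0800) = 2,002.53  (< 3,510, feasible at tier 1)
EOQ₂ = √(2×9,790×426/2.0735) = 2,005.67  (< 3,510 → use Q = 3,510 at tier-2 price)
TC(tier 1 (EOQ₁), Q≈2,002.5) = £160,805.27
TC(tier 2, Q≈3,510.0) = £160,977.68
Minimum at tier 1 (EOQ₁): £160,805.27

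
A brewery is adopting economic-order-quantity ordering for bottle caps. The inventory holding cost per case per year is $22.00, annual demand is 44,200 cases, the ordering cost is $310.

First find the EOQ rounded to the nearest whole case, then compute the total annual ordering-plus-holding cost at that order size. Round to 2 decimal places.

EOQ = √(2DS/H) = √(2 × 44,200 × 310 / 22)
    = √(1,245,636.36) ≈ 1,116.08 → Q = 1,116 cases
Annual ordering cost = (D/Q)·S = (44,200/1,116) × 310 = $12,277.78
Annual holding cost  = (Q/2)·H = (1,116/2) × 22 = $12,276.00
Total = $12,277.78 + $12,276.00 = $24,553.78

$24,553.78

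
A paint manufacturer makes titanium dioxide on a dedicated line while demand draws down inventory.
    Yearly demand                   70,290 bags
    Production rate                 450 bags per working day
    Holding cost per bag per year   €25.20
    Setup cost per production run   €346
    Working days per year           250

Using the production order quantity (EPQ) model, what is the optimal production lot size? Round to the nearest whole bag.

Daily demand d = 70,290/250 = 281.160; p = 450; 1 − d/p = 0.37520
EPQ = √(2DS / (H(1 − d/p)))
    = √(2 × 70,290 × 346 / (25.2 × 0.37520)) ≈ 2,268.13

2,268 bags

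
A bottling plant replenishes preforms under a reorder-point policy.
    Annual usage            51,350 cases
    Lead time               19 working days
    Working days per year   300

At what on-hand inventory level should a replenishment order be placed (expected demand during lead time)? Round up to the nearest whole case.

3,253 cases

Daily demand d = 51,350 / 300 = 171.167 cases/day
Demand during lead time = 171.167 × 19 = 3,252.17
Reorder point = 3,252.17 → round up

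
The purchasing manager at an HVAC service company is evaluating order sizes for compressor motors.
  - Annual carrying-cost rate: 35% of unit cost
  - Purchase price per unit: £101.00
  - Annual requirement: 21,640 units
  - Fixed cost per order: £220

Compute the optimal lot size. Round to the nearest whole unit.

Holding cost per unit per year: H = 35% × £101 = £35.3500
EOQ = √(2DS/H) = √(2 × 21,640 × 220 / 35.35)
    = √(269,352.19) ≈ 518.99

519 units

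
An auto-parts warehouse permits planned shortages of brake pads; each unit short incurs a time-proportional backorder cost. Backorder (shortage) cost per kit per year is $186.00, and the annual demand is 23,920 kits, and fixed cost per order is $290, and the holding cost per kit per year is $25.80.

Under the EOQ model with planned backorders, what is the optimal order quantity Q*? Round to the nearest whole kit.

783 kits

Basic EOQ = √(2·23,920·290/25.8) = 733.305
Backorder adjustment √((H+b)/b) = √((25.8+186)/186) = 1.0671
Q* = 733.305 × 1.0671 ≈ 782.51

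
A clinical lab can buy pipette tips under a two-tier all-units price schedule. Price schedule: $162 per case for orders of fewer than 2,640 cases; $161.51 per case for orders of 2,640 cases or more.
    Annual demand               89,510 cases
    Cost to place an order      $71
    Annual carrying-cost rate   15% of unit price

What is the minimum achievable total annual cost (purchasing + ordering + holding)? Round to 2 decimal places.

H₁ = 15%×$162 = $24.3000;  H₂ = 15%×$161.51 = $24.2265
EOQ₁ = √(2×89,510×71/24.3000) = 723.23  (< 2,640, feasible at tier 1)
EOQ₂ = √(2×89,510×71/24.2265) = 724.33  (< 2,640 → use Q = 2,640 at tier-2 price)
TC(tier 1 (EOQ₁), Q≈723.2) = $14,518,194.50
TC(tier 2, Q≈2,640.0) = $14,491,146.36
Minimum at tier 2: $14,491,146.36

$14,491,146.36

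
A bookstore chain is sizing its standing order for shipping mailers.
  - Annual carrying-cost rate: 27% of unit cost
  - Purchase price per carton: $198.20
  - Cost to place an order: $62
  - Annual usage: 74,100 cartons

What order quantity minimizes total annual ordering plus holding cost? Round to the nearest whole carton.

414 cartons

Carrying cost H = $198.2 × 27% = $53.5140/carton/yr
Q* = √(2·D·S / H) = √(2·74,100·62 / 53.514) = √171,700.9 ≈ 414.37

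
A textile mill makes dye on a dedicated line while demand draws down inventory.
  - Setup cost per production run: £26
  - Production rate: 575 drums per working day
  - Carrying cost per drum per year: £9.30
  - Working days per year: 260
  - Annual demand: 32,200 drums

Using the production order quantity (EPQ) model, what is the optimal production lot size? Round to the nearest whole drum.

d = 32,200/260 = 123.8462 drums/day;  effective holding cost H(1 − d/p) = 9.3·(1 − 123.8462/575) = 7.29692
Q* = √(2DS / H_eff) = √(2·32,200·26 / 7.29692) ≈ 479.03

479 drums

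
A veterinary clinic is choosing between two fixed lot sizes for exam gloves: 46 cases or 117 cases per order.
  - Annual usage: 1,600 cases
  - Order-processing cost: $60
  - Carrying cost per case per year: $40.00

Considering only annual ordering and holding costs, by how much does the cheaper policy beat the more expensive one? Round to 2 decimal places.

$153.56

For each Q, cost = (D/Q)·S + (Q/2)·H.
TC(46) = (1,600/46)×60 + (46/2)×40 = $3,006.96
TC(117) = (1,600/117)×60 + (117/2)×40 = $3,160.51
|ΔTC| = |$3,006.96 − $3,160.51| = $153.56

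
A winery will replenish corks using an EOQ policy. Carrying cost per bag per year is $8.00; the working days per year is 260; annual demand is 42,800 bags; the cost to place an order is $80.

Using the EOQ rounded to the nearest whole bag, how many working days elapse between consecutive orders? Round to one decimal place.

5.6 days

Optimal lot size Q* = (2 × 42,800 × $80 / $8)^½ ≈ 925.20 → Q = 925 bags
Days between orders = 260 / (D/Q) = 260 / 46.270 ≈ 5.619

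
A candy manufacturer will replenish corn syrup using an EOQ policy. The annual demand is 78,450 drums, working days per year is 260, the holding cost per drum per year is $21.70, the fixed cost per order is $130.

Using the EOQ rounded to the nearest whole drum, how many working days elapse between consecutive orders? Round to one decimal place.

2DS/H = 2·78,450·130/21.7 = 939,953.92
EOQ = √939,953.92 ≈ 969.51 → Q = 970 drums
T = Q/D × 260 days = 970/78,450 × 260 = 3.215 days

3.2 days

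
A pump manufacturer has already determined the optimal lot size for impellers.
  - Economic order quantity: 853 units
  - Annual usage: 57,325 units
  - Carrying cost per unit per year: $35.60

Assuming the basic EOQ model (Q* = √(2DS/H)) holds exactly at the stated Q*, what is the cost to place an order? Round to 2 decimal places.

$225.93

From Q* = √(2DS/H) ⇒ Q*² = 2DS/H.
S = Q²H / (2D) = 853² × 35.6 / (2 × 57,325) = 225.9301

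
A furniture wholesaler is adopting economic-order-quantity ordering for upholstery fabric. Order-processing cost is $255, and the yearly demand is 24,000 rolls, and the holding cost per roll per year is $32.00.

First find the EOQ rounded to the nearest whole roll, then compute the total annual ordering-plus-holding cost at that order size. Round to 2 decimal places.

$19,790.91

Q* = √(2·D·S / H) = √(2·24,000·255 / 32) = √382,500.0 ≈ 618.47 → Q = 618 rolls
Orders/yr = 24,000/618 = 38.835; ordering cost = 38.835 × $255 = $9,902.91
Average inventory = 618/2 = 309; holding cost = 309 × $32 = $9,888.00
Total = $9,902.91 + $9,888.00 = $19,790.91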